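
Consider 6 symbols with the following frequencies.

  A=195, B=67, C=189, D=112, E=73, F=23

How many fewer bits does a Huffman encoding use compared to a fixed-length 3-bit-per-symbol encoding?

Fixed-length: 3 bits × 659 symbols = 1977 bits.
Huffman merges:
combine F(23), B(67) → 90
combine E(73), 90 → 163
combine D(112), 163 → 275
combine C(189), A(195) → 384
combine 275, 384 → 659
Huffman total = 90 + 163 + 275 + 384 + 659 = 1571 bits.
Saving = 1977 − 1571 = 406 bits.

406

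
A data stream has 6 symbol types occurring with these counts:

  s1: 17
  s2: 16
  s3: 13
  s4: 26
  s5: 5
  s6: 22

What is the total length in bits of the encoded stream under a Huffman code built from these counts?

Merge the two smallest weights repeatedly:
s5(5) + s3(13) → 18
s2(16) + s1(17) → 33
18 + s6(22) → 40
s4(26) + 33 → 59
40 + 59 → 99
Each symbol's bit-cost is frequency × depth; summing gives 249 bits (equivalently 18 + 33 + 40 + 59 + 99).

249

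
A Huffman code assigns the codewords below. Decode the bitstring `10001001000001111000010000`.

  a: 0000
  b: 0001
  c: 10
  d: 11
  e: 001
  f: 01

ceeafdcba

Read left to right; each codeword is recognised as soon as it completes (prefix code):
  10→c | 001→e | 001→e | 0000→a | 01→f | 11→d | 10→c | 0001→b | 0000→a
Decoded message: ceeafdcba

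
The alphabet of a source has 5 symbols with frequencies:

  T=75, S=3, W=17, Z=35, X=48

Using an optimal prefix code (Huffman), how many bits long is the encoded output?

Merge the two smallest weights repeatedly:
combine S(3), W(17) → 20
combine 20, Z(35) → 55
combine X(48), 55 → 103
combine T(75), 103 → 178
Each symbol's bit-cost is frequency × depth; summing gives 356 bits (equivalently 20 + 55 + 103 + 178).

356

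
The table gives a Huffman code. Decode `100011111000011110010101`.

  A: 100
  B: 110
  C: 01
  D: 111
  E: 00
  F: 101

ACDAEDAFC

Read left to right; each codeword is recognised as soon as it completes (prefix code):
  100→A | 01→C | 111→D | 100→A | 00→E | 111→D | 100→A | 101→F | 01→C
Decoded message: ACDAEDAFC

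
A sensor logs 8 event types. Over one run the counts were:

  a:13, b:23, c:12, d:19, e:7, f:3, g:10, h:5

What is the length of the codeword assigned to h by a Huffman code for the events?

5

Repeatedly merge the two smallest:
f(3) + h(5) → 8
e(7) + 8 → 15
g(10) + c(12) → 22
a(13) + 15 → 28
d(19) + 22 → 41
b(23) + 28 → 51
41 + 51 → 92
h sits 5 levels below the root, so its codeword is 5 bits.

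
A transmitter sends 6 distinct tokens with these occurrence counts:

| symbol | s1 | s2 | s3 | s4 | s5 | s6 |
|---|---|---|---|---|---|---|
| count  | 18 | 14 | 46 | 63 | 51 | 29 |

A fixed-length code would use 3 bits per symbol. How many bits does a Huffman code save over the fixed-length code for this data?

128

Fixed-length: 3 bits × 221 symbols = 663 bits.
Huffman merges:
combine s2(14), s1(18) → 32
combine s6(29), 32 → 61
combine s3(46), s5(51) → 97
combine 61, s4(63) → 124
combine 97, 124 → 221
Huffman total = 32 + 61 + 97 + 124 + 221 = 535 bits.
Saving = 663 − 535 = 128 bits.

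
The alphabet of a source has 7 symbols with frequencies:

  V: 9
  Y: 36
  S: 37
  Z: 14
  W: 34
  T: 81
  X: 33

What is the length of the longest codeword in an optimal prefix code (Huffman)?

Merge the two lowest-weight nodes at each step:
merge V(9) and Z(14): 23
merge 23 and X(33): 56
merge W(34) and Y(36): 70
merge S(37) and 56: 93
merge 70 and T(81): 151
merge 93 and 151: 244
Maximum depth reached is 4.

4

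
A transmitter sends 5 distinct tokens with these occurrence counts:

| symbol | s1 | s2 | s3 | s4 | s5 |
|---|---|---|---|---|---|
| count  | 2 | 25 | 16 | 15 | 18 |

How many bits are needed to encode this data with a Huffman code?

169

Merge the two smallest weights repeatedly:
combine s1(2), s4(15) → 17
combine s3(16), 17 → 33
combine s5(18), s2(25) → 43
combine 33, 43 → 76
Total encoded bits = sum of merged weights = 17 + 33 + 43 + 76 = 169.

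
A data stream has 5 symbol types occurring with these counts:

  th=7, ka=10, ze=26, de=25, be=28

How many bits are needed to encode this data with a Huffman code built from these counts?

209

Merge the two smallest weights repeatedly:
merge th(7) and ka(10): 17
merge 17 and de(25): 42
merge ze(26) and be(28): 54
merge 42 and 54: 96
Total encoded bits = sum of merged weights = 17 + 42 + 54 + 96 = 209.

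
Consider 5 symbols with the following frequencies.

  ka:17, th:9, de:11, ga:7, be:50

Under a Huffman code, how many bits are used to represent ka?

Huffman merges, smallest pair first:
merge ga(7) and th(9): 16
merge de(11) and 16: 27
merge ka(17) and 27: 44
merge 44 and be(50): 94
ka's leaf is at depth 2, giving a 2-bit codeword.

2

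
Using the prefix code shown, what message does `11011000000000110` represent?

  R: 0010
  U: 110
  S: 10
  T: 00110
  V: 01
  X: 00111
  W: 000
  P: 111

Read left to right; each codeword is recognised as soon as it completes (prefix code):
  110→U | 110→U | 000→W | 000→W | 00110→T
Decoded message: UUWWT

UUWWT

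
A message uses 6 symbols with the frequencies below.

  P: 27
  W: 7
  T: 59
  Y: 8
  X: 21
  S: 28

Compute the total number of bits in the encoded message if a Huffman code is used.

Greedily combine the two least-frequent nodes:
W(7) + Y(8) → 15
15 + X(21) → 36
P(27) + S(28) → 55
36 + 55 → 91
T(59) + 91 → 150
Each symbol's bit-cost is frequency × depth; summing gives 347 bits (equivalently 15 + 36 + 55 + 91 + 150).

347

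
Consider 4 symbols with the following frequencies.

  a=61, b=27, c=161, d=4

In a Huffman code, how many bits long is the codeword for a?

2

Build the tree from the bottom:
merge d(4) and b(27): 31
merge 31 and a(61): 92
merge 92 and c(161): 253
a's leaf is at depth 2, giving a 2-bit codeword.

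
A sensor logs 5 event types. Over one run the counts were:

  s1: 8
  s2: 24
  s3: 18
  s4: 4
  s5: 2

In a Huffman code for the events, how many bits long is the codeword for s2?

Build the tree from the bottom:
merge s5(2) and s4(4): 6
merge 6 and s1(8): 14
merge 14 and s3(18): 32
merge s2(24) and 32: 56
s2 is a child of the root — depth 1, so its codeword is a single bit.

1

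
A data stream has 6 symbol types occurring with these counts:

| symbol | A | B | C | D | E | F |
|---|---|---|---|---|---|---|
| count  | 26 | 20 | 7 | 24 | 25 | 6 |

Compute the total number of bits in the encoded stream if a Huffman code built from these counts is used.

262

Greedily combine the two least-frequent nodes:
combine F(6), C(7) → 13
combine 13, B(20) → 33
combine D(24), E(25) → 49
combine A(26), 33 → 59
combine 49, 59 → 108
The encoded length is the sum of every internal node's weight: 13 + 33 + 49 + 59 + 108 = 262 bits.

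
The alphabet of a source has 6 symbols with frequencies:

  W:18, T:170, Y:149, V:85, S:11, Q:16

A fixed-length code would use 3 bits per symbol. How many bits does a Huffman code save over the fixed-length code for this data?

Fixed-length: 3 bits × 449 symbols = 1347 bits.
Huffman merges:
S(11) + Q(16) → 27
W(18) + 27 → 45
45 + V(85) → 130
130 + Y(149) → 279
T(170) + 279 → 449
Huffman total = 27 + 45 + 130 + 279 + 449 = 930 bits.
Saving = 1347 − 930 = 417 bits.

417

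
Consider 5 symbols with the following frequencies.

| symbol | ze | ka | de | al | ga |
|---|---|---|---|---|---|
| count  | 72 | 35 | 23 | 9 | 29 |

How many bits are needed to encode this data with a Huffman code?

357

Merge the two smallest weights repeatedly:
combine al(9), de(23) → 32
combine ga(29), 32 → 61
combine ka(35), 61 → 96
combine ze(72), 96 → 168
Total encoded bits = sum of merged weights = 32 + 61 + 96 + 168 = 357.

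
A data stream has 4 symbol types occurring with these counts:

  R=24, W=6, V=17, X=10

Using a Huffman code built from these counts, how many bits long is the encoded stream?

106

Merge the two smallest weights repeatedly:
combine W(6), X(10) → 16
combine 16, V(17) → 33
combine R(24), 33 → 57
Each symbol's bit-cost is frequency × depth; summing gives 106 bits (equivalently 16 + 33 + 57).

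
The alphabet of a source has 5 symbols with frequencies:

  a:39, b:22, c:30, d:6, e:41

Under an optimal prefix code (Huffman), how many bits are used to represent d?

3

Huffman merges, smallest pair first:
merge d(6) and b(22): 28
merge 28 and c(30): 58
merge a(39) and e(41): 80
merge 58 and 80: 138
d's leaf is at depth 3, giving a 3-bit codeword.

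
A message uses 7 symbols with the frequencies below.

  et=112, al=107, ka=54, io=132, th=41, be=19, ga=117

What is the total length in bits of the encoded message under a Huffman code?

Build the Huffman tree bottom-up:
be(19) + th(41) → 60
ka(54) + 60 → 114
al(107) + et(112) → 219
114 + ga(117) → 231
io(132) + 219 → 351
231 + 351 → 582
The encoded length is the sum of every internal node's weight: 60 + 114 + 219 + 231 + 351 + 582 = 1557 bits.

1557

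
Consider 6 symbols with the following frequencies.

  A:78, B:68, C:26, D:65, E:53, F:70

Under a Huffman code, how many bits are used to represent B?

Repeatedly merge the two smallest:
C(26) + E(53) → 79
D(65) + B(68) → 133
F(70) + A(78) → 148
79 + 133 → 212
148 + 212 → 360
B's leaf is at depth 3, giving a 3-bit codeword.

3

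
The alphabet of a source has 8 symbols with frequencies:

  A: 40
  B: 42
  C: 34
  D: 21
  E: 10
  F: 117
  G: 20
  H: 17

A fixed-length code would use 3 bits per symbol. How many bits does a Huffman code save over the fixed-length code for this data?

105

Fixed-length: 3 bits × 301 symbols = 903 bits.
Huffman merges:
merge E(10) and H(17): 27
merge G(20) and D(21): 41
merge 27 and C(34): 61
merge A(40) and 41: 81
merge B(42) and 61: 103
merge 81 and 103: 184
merge F(117) and 184: 301
Huffman total = 27 + 41 + 61 + 81 + 103 + 184 + 301 = 798 bits.
Saving = 903 − 798 = 105 bits.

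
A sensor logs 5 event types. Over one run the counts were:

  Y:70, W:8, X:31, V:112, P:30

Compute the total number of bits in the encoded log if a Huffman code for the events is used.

Build the Huffman tree bottom-up:
merge W(8) and P(30): 38
merge X(31) and 38: 69
merge 69 and Y(70): 139
merge V(112) and 139: 251
Each symbol's bit-cost is frequency × depth; summing gives 497 bits (equivalently 38 + 69 + 139 + 251).

497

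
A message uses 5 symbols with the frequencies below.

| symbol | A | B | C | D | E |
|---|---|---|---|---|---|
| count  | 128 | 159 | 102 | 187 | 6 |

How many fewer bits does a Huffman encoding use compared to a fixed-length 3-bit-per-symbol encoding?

474

Fixed-length: 3 bits × 582 symbols = 1746 bits.
Huffman merges:
combine E(6), C(102) → 108
combine 108, A(128) → 236
combine B(159), D(187) → 346
combine 236, 346 → 582
Huffman total = 108 + 236 + 346 + 582 = 1272 bits.
Saving = 1746 − 1272 = 474 bits.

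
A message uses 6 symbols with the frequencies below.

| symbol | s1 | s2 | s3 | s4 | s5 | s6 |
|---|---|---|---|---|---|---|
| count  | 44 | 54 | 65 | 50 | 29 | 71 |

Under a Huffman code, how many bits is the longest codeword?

Merge the two lowest-weight nodes at each step:
merge s5(29) and s1(44): 73
merge s4(50) and s2(54): 104
merge s3(65) and s6(71): 136
merge 73 and 104: 177
merge 136 and 177: 313
The first pair merged (s5, s1) ends up deepest, at depth 3.

3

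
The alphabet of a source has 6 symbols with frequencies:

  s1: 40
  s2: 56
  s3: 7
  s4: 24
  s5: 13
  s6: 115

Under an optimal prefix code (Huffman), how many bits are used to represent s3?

Repeatedly merge the two smallest:
combine s3(7), s5(13) → 20
combine 20, s4(24) → 44
combine s1(40), 44 → 84
combine s2(56), 84 → 140
combine s6(115), 140 → 255
s3's leaf is at depth 5, giving a 5-bit codeword.

5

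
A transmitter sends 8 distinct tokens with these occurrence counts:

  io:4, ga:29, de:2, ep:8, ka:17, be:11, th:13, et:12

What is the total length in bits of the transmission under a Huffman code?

Build the Huffman tree bottom-up:
combine de(2), io(4) → 6
combine 6, ep(8) → 14
combine be(11), et(12) → 23
combine th(13), 14 → 27
combine ka(17), 23 → 40
combine 27, ga(29) → 56
combine 40, 56 → 96
Each symbol's bit-cost is frequency × depth; summing gives 262 bits (equivalently 6 + 14 + 23 + 27 + 40 + 56 + 96).

262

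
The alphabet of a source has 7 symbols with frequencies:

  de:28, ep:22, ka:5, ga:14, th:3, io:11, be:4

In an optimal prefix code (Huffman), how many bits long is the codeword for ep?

2

Repeatedly merge the two smallest:
combine th(3), be(4) → 7
combine ka(5), 7 → 12
combine io(11), 12 → 23
combine ga(14), ep(22) → 36
combine 23, de(28) → 51
combine 36, 51 → 87
ep sits 2 levels below the root, so its codeword is 2 bits.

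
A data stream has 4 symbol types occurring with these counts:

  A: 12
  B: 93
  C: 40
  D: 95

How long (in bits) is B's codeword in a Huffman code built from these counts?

Repeatedly merge the two smallest:
A(12) + C(40) → 52
52 + B(93) → 145
D(95) + 145 → 240
The subtree containing B is merged 2 times, so code length = 2.

2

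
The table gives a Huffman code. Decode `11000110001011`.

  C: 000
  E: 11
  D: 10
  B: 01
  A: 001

ECECDE

Read left to right; each codeword is recognised as soon as it completes (prefix code):
  11→E | 000→C | 11→E | 000→C | 10→D | 11→E
Decoded message: ECECDE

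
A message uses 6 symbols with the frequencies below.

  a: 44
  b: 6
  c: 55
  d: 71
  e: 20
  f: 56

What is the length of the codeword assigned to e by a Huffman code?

Repeatedly merge the two smallest:
combine b(6), e(20) → 26
combine 26, a(44) → 70
combine c(55), f(56) → 111
combine 70, d(71) → 141
combine 111, 141 → 252
e's leaf is at depth 4, giving a 4-bit codeword.

4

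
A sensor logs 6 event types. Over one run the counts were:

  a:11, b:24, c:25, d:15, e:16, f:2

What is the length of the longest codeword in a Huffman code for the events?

4

Merge the two lowest-weight nodes at each step:
combine f(2), a(11) → 13
combine 13, d(15) → 28
combine e(16), b(24) → 40
combine c(25), 28 → 53
combine 40, 53 → 93
The rarest symbols sit at the bottom; the longest codeword is 4 bits.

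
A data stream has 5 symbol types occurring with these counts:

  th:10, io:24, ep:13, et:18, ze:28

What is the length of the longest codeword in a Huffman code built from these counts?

Merge the two lowest-weight nodes at each step:
combine th(10), ep(13) → 23
combine et(18), 23 → 41
combine io(24), ze(28) → 52
combine 41, 52 → 93
The first pair merged (th, ep) ends up deepest, at depth 3.

3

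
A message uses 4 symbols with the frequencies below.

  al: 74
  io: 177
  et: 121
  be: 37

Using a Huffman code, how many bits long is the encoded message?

752

Greedily combine the two least-frequent nodes:
combine be(37), al(74) → 111
combine 111, et(121) → 232
combine io(177), 232 → 409
Each symbol's bit-cost is frequency × depth; summing gives 752 bits (equivalently 111 + 232 + 409).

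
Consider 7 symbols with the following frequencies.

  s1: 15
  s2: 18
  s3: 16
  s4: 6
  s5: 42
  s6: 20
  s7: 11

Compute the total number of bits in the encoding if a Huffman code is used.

Greedily combine the two least-frequent nodes:
combine s4(6), s7(11) → 17
combine s1(15), s3(16) → 31
combine 17, s2(18) → 35
combine s6(20), 31 → 51
combine 35, s5(42) → 77
combine 51, 77 → 128
Total encoded bits = sum of merged weights = 17 + 31 + 35 + 51 + 77 + 128 = 339.

339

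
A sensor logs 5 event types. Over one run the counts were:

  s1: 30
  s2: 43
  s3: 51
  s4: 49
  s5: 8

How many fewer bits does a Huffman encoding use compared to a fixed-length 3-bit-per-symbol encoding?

Fixed-length: 3 bits × 181 symbols = 543 bits.
Huffman merges:
s5(8) + s1(30) → 38
38 + s2(43) → 81
s4(49) + s3(51) → 100
81 + 100 → 181
Huffman total = 38 + 81 + 100 + 181 = 400 bits.
Saving = 543 − 400 = 143 bits.

143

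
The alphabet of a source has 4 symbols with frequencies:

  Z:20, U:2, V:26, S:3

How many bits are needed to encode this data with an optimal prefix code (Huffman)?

81

Greedily combine the two least-frequent nodes:
U(2) + S(3) → 5
5 + Z(20) → 25
25 + V(26) → 51
The encoded length is the sum of every internal node's weight: 5 + 25 + 51 = 81 bits.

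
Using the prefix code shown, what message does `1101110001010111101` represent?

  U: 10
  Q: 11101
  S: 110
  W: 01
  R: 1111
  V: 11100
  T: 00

Read left to right; each codeword is recognised as soon as it completes (prefix code):
  110→S | 11100→V | 01→W | 01→W | 01→W | 11101→Q
Decoded message: SVWWWQ

SVWWWQ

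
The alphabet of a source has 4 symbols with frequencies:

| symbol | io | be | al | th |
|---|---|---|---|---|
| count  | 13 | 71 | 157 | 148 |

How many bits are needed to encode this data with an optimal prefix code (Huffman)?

705

Build the Huffman tree bottom-up:
merge io(13) and be(71): 84
merge 84 and th(148): 232
merge al(157) and 232: 389
Each symbol's bit-cost is frequency × depth; summing gives 705 bits (equivalently 84 + 232 + 389).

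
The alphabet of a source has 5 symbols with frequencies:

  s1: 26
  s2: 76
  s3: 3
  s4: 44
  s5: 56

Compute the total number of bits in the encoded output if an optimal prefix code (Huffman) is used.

Merge the two smallest weights repeatedly:
s3(3) + s1(26) → 29
29 + s4(44) → 73
s5(56) + 73 → 129
s2(76) + 129 → 205
Total encoded bits = sum of merged weights = 29 + 73 + 129 + 205 = 436.

436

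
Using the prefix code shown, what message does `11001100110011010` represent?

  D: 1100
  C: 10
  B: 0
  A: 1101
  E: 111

Read left to right; each codeword is recognised as soon as it completes (prefix code):
  1100→D | 1100→D | 1100→D | 1101→A | 0→B
Decoded message: DDDAB

DDDAB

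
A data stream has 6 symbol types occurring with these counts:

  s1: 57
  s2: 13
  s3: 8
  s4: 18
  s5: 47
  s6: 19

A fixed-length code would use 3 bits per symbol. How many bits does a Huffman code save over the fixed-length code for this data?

104

Fixed-length: 3 bits × 162 symbols = 486 bits.
Huffman merges:
s3(8) + s2(13) → 21
s4(18) + s6(19) → 37
21 + 37 → 58
s5(47) + s1(57) → 104
58 + 104 → 162
Huffman total = 21 + 37 + 58 + 104 + 162 = 382 bits.
Saving = 486 − 382 = 104 bits.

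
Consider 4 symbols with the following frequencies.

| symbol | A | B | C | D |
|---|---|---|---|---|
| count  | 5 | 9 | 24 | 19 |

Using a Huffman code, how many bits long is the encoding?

Merge the two smallest weights repeatedly:
combine A(5), B(9) → 14
combine 14, D(19) → 33
combine C(24), 33 → 57
The encoded length is the sum of every internal node's weight: 14 + 33 + 57 = 104 bits.

104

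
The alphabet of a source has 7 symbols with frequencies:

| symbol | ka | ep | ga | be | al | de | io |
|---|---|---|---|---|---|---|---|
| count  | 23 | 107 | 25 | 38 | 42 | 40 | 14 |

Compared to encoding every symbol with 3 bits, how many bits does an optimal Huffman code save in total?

115

Fixed-length: 3 bits × 289 symbols = 867 bits.
Huffman merges:
io(14) + ka(23) → 37
ga(25) + 37 → 62
be(38) + de(40) → 78
al(42) + 62 → 104
78 + 104 → 182
ep(107) + 182 → 289
Huffman total = 37 + 62 + 78 + 104 + 182 + 289 = 752 bits.
Saving = 867 − 752 = 115 bits.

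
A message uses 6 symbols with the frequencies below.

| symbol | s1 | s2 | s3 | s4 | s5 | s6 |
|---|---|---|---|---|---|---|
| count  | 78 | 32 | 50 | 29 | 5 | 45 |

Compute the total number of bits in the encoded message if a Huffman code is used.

Merge the two smallest weights repeatedly:
merge s5(5) and s4(29): 34
merge s2(32) and 34: 66
merge s6(45) and s3(50): 95
merge 66 and s1(78): 144
merge 95 and 144: 239
Each symbol's bit-cost is frequency × depth; summing gives 578 bits (equivalently 34 + 66 + 95 + 144 + 239).

578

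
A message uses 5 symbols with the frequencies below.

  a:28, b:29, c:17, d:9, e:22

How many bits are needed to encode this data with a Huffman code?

Merge the two smallest weights repeatedly:
merge d(9) and c(17): 26
merge e(22) and 26: 48
merge a(28) and b(29): 57
merge 48 and 57: 105
Each symbol's bit-cost is frequency × depth; summing gives 236 bits (equivalently 26 + 48 + 57 + 105).

236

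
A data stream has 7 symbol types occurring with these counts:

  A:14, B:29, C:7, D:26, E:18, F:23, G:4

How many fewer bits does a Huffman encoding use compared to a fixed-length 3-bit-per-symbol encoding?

44

Fixed-length: 3 bits × 121 symbols = 363 bits.
Huffman merges:
G(4) + C(7) → 11
11 + A(14) → 25
E(18) + F(23) → 41
25 + D(26) → 51
B(29) + 41 → 70
51 + 70 → 121
Huffman total = 11 + 25 + 41 + 51 + 70 + 121 = 319 bits.
Saving = 363 − 319 = 44 bits.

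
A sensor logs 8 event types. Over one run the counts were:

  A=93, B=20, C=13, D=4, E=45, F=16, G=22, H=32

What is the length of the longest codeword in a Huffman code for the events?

Merge the two lowest-weight nodes at each step:
merge D(4) and C(13): 17
merge F(16) and 17: 33
merge B(20) and G(22): 42
merge H(32) and 33: 65
merge 42 and E(45): 87
merge 65 and 87: 152
merge A(93) and 152: 245
The first pair merged (D, C) ends up deepest, at depth 5.

5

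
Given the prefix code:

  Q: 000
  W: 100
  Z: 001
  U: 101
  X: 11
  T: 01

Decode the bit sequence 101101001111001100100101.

UUZXWXZZT

Read left to right; each codeword is recognised as soon as it completes (prefix code):
  101→U | 101→U | 001→Z | 11→X | 100→W | 11→X | 001→Z | 001→Z | 01→T
Decoded message: UUZXWXZZT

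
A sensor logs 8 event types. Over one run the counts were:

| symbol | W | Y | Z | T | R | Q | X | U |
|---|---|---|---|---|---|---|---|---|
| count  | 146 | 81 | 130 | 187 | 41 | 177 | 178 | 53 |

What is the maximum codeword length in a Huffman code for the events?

5

Merge the two lowest-weight nodes at each step:
combine R(41), U(53) → 94
combine Y(81), 94 → 175
combine Z(130), W(146) → 276
combine 175, Q(177) → 352
combine X(178), T(187) → 365
combine 276, 352 → 628
combine 365, 628 → 993
Maximum depth reached is 5.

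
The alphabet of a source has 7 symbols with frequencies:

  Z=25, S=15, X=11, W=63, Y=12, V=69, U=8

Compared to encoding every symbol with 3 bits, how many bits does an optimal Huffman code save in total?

Fixed-length: 3 bits × 203 symbols = 609 bits.
Huffman merges:
U(8) + X(11) → 19
Y(12) + S(15) → 27
19 + Z(25) → 44
27 + 44 → 71
W(63) + V(69) → 132
71 + 132 → 203
Huffman total = 19 + 27 + 44 + 71 + 132 + 203 = 496 bits.
Saving = 609 − 496 = 113 bits.

113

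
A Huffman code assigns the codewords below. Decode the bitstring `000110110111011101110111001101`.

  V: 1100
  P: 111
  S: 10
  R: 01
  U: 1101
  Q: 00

Read left to right; each codeword is recognised as soon as it completes (prefix code):
  00→Q | 01→R | 10→S | 1101→U | 1101→U | 1101→U | 1101→U | 1100→V | 1101→U
Decoded message: QRSUUUUVU

QRSUUUUVU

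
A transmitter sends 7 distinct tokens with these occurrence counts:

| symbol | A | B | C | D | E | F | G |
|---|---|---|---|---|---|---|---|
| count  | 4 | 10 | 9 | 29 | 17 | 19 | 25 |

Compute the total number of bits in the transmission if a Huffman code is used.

298

Greedily combine the two least-frequent nodes:
combine A(4), C(9) → 13
combine B(10), 13 → 23
combine E(17), F(19) → 36
combine 23, G(25) → 48
combine D(29), 36 → 65
combine 48, 65 → 113
Each symbol's bit-cost is frequency × depth; summing gives 298 bits (equivalently 13 + 23 + 36 + 48 + 65 + 113).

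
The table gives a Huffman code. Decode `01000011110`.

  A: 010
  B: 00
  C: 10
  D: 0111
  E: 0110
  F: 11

Read left to right; each codeword is recognised as soon as it completes (prefix code):
  010→A | 00→B | 0111→D | 10→C
Decoded message: ABDC

ABDC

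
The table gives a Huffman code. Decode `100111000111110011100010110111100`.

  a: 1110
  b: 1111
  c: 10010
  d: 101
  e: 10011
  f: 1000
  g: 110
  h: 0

efbefddah

Read left to right; each codeword is recognised as soon as it completes (prefix code):
  10011→e | 1000→f | 1111→b | 10011→e | 1000→f | 101→d | 101→d | 1110→a | 0→h
Decoded message: efbefddah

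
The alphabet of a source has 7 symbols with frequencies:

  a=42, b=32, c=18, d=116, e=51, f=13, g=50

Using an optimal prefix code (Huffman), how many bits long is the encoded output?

828

Build the Huffman tree bottom-up:
merge f(13) and c(18): 31
merge 31 and b(32): 63
merge a(42) and g(50): 92
merge e(51) and 63: 114
merge 92 and 114: 206
merge d(116) and 206: 322
Each symbol's bit-cost is frequency × depth; summing gives 828 bits (equivalently 31 + 63 + 92 + 114 + 206 + 322).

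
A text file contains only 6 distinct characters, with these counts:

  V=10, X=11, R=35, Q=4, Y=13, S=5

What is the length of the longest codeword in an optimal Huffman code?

4

Merge the two lowest-weight nodes at each step:
Q(4) + S(5) → 9
9 + V(10) → 19
X(11) + Y(13) → 24
19 + 24 → 43
R(35) + 43 → 78
The first pair merged (Q, S) ends up deepest, at depth 4.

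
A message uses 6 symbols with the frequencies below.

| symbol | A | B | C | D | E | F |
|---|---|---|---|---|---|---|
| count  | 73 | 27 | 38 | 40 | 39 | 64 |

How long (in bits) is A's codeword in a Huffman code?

2

Huffman merges, smallest pair first:
merge B(27) and C(38): 65
merge E(39) and D(40): 79
merge F(64) and 65: 129
merge A(73) and 79: 152
merge 129 and 152: 281
A sits 2 levels below the root, so its codeword is 2 bits.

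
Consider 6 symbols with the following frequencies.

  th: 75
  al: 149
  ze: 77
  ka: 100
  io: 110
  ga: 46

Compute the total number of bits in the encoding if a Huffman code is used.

Greedily combine the two least-frequent nodes:
ga(46) + th(75) → 121
ze(77) + ka(100) → 177
io(110) + 121 → 231
al(149) + 177 → 326
231 + 326 → 557
Each symbol's bit-cost is frequency × depth; summing gives 1412 bits (equivalently 121 + 177 + 231 + 326 + 557).

1412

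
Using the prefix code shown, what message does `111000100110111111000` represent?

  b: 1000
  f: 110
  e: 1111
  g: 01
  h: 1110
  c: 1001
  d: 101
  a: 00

hacdeb

Read left to right; each codeword is recognised as soon as it completes (prefix code):
  1110→h | 00→a | 1001→c | 101→d | 1111→e | 1000→b
Decoded message: hacdeb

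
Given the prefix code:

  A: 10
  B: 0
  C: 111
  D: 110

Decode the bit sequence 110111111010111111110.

DCCBACCD

Read left to right; each codeword is recognised as soon as it completes (prefix code):
  110→D | 111→C | 111→C | 0→B | 10→A | 111→C | 111→C | 110→D
Decoded message: DCCBACCD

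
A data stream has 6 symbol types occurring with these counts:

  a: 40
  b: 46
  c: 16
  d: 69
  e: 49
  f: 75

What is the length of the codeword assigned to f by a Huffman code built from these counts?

2

Huffman merges, smallest pair first:
c(16) + a(40) → 56
b(46) + e(49) → 95
56 + d(69) → 125
f(75) + 95 → 170
125 + 170 → 295
f sits 2 levels below the root, so its codeword is 2 bits.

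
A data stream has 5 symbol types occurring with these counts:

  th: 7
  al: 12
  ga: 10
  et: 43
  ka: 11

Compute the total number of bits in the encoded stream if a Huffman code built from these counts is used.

Build the Huffman tree bottom-up:
merge th(7) and ga(10): 17
merge ka(11) and al(12): 23
merge 17 and 23: 40
merge 40 and et(43): 83
Total encoded bits = sum of merged weights = 17 + 23 + 40 + 83 = 163.

163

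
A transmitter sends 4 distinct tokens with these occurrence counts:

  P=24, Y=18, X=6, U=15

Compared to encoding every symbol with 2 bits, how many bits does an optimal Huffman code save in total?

3

Fixed-length: 2 bits × 63 symbols = 126 bits.
Huffman merges:
combine X(6), U(15) → 21
combine Y(18), 21 → 39
combine P(24), 39 → 63
Huffman total = 21 + 39 + 63 = 123 bits.
Saving = 126 − 123 = 3 bits.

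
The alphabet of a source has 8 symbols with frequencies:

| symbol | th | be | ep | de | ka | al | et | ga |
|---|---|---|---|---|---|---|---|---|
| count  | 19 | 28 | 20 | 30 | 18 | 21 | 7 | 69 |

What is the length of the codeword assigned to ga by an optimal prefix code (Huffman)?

2

Huffman merges, smallest pair first:
combine et(7), ka(18) → 25
combine th(19), ep(20) → 39
combine al(21), 25 → 46
combine be(28), de(30) → 58
combine 39, 46 → 85
combine 58, ga(69) → 127
combine 85, 127 → 212
ga's leaf is at depth 2, giving a 2-bit codeword.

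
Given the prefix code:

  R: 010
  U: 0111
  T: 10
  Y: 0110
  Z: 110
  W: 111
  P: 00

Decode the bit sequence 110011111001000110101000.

ZUZRPZTTP

Read left to right; each codeword is recognised as soon as it completes (prefix code):
  110→Z | 0111→U | 110→Z | 010→R | 00→P | 110→Z | 10→T | 10→T | 00→P
Decoded message: ZUZRPZTTP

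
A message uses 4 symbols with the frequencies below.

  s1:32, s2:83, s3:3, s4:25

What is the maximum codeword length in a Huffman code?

Merge the two lowest-weight nodes at each step:
combine s3(3), s4(25) → 28
combine 28, s1(32) → 60
combine 60, s2(83) → 143
The rarest symbols sit at the bottom; the longest codeword is 3 bits.

3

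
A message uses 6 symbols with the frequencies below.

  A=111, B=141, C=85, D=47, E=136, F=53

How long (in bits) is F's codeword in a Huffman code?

Build the tree from the bottom:
combine D(47), F(53) → 100
combine C(85), 100 → 185
combine A(111), E(136) → 247
combine B(141), 185 → 326
combine 247, 326 → 573
F sits 4 levels below the root, so its codeword is 4 bits.

4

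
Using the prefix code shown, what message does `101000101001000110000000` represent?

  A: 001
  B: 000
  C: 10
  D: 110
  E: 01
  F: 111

Read left to right; each codeword is recognised as soon as it completes (prefix code):
  10→C | 10→C | 001→A | 01→E | 001→A | 000→B | 110→D | 000→B | 000→B
Decoded message: CCAEABDBB

CCAEABDBB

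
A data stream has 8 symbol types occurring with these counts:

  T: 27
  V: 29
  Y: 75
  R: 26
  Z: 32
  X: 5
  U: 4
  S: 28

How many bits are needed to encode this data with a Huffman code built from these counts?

612

Greedily combine the two least-frequent nodes:
U(4) + X(5) → 9
9 + R(26) → 35
T(27) + S(28) → 55
V(29) + Z(32) → 61
35 + 55 → 90
61 + Y(75) → 136
90 + 136 → 226
Each symbol's bit-cost is frequency × depth; summing gives 612 bits (equivalently 9 + 35 + 55 + 61 + 90 + 136 + 226).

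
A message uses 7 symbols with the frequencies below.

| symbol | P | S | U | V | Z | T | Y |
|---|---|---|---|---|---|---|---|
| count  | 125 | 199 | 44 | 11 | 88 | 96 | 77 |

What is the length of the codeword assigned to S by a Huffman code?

2

Repeatedly merge the two smallest:
V(11) + U(44) → 55
55 + Y(77) → 132
Z(88) + T(96) → 184
P(125) + 132 → 257
184 + S(199) → 383
257 + 383 → 640
S's leaf is at depth 2, giving a 2-bit codeword.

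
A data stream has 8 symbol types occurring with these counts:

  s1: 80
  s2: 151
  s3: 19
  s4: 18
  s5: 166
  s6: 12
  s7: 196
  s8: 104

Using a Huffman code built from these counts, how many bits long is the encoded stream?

1933

Build the Huffman tree bottom-up:
combine s6(12), s4(18) → 30
combine s3(19), 30 → 49
combine 49, s1(80) → 129
combine s8(104), 129 → 233
combine s2(151), s5(166) → 317
combine s7(196), 233 → 429
combine 317, 429 → 746
Each symbol's bit-cost is frequency × depth; summing gives 1933 bits (equivalently 30 + 49 + 129 + 233 + 317 + 429 + 746).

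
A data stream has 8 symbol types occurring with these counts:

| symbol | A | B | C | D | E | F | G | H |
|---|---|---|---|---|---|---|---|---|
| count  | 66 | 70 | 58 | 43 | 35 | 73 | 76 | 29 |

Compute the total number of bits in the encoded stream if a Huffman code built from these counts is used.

1338

Build the Huffman tree bottom-up:
merge H(29) and E(35): 64
merge D(43) and C(58): 101
merge 64 and A(66): 130
merge B(70) and F(73): 143
merge G(76) and 101: 177
merge 130 and 143: 273
merge 177 and 273: 450
Each symbol's bit-cost is frequency × depth; summing gives 1338 bits (equivalently 64 + 101 + 130 + 143 + 177 + 273 + 450).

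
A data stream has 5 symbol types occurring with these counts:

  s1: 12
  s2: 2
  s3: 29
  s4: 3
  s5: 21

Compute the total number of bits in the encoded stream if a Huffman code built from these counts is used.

127

Greedily combine the two least-frequent nodes:
merge s2(2) and s4(3): 5
merge 5 and s1(12): 17
merge 17 and s5(21): 38
merge s3(29) and 38: 67
The encoded length is the sum of every internal node's weight: 5 + 17 + 38 + 67 = 127 bits.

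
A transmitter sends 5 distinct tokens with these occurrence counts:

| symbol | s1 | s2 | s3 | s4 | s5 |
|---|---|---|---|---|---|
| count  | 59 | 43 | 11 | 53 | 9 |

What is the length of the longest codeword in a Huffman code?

3

Merge the two lowest-weight nodes at each step:
combine s5(9), s3(11) → 20
combine 20, s2(43) → 63
combine s4(53), s1(59) → 112
combine 63, 112 → 175
The first pair merged (s5, s3) ends up deepest, at depth 3.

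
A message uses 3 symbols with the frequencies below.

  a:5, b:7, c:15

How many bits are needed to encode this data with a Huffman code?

39

Merge the two smallest weights repeatedly:
merge a(5) and b(7): 12
merge 12 and c(15): 27
The encoded length is the sum of every internal node's weight: 12 + 27 = 39 bits.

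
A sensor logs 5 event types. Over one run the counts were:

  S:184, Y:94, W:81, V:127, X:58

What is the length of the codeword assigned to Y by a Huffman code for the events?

2

Huffman merges, smallest pair first:
combine X(58), W(81) → 139
combine Y(94), V(127) → 221
combine 139, S(184) → 323
combine 221, 323 → 544
Y's leaf is at depth 2, giving a 2-bit codeword.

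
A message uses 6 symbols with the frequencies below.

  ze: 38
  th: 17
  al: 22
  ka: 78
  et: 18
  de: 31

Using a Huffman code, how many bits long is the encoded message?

491

Build the Huffman tree bottom-up:
th(17) + et(18) → 35
al(22) + de(31) → 53
35 + ze(38) → 73
53 + 73 → 126
ka(78) + 126 → 204
Each symbol's bit-cost is frequency × depth; summing gives 491 bits (equivalently 35 + 53 + 73 + 126 + 204).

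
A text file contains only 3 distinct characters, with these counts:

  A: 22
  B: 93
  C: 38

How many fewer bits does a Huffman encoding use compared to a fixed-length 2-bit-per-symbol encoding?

Fixed-length: 2 bits × 153 symbols = 306 bits.
Huffman merges:
combine A(22), C(38) → 60
combine 60, B(93) → 153
Huffman total = 60 + 153 = 213 bits.
Saving = 306 − 213 = 93 bits.

93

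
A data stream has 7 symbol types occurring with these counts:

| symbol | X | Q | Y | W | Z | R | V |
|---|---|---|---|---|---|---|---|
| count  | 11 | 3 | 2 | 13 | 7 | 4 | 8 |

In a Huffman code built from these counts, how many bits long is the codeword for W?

Build the tree from the bottom:
Y(2) + Q(3) → 5
R(4) + 5 → 9
Z(7) + V(8) → 15
9 + X(11) → 20
W(13) + 15 → 28
20 + 28 → 48
W's leaf is at depth 2, giving a 2-bit codeword.

2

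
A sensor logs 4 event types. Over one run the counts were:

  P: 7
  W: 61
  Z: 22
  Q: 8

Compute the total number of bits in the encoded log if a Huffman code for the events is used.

150

Build the Huffman tree bottom-up:
merge P(7) and Q(8): 15
merge 15 and Z(22): 37
merge 37 and W(61): 98
The encoded length is the sum of every internal node's weight: 15 + 37 + 98 = 150 bits.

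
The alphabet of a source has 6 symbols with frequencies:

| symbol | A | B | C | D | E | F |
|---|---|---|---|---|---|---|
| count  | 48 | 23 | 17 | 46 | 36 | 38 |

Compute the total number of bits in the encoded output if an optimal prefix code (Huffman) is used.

Greedily combine the two least-frequent nodes:
merge C(17) and B(23): 40
merge E(36) and F(38): 74
merge 40 and D(46): 86
merge A(48) and 74: 122
merge 86 and 122: 208
Each symbol's bit-cost is frequency × depth; summing gives 530 bits (equivalently 40 + 74 + 86 + 122 + 208).

530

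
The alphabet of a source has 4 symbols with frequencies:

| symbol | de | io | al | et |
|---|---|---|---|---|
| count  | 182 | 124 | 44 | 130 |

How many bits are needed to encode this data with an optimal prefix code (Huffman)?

946

Build the Huffman tree bottom-up:
combine al(44), io(124) → 168
combine et(130), 168 → 298
combine de(182), 298 → 480
Total encoded bits = sum of merged weights = 168 + 298 + 480 = 946.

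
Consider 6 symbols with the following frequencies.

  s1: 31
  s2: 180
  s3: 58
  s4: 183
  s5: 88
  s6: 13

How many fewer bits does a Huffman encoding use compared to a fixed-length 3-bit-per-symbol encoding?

407

Fixed-length: 3 bits × 553 symbols = 1659 bits.
Huffman merges:
s6(13) + s1(31) → 44
44 + s3(58) → 102
s5(88) + 102 → 190
s2(180) + s4(183) → 363
190 + 363 → 553
Huffman total = 44 + 102 + 190 + 363 + 553 = 1252 bits.
Saving = 1659 − 1252 = 407 bits.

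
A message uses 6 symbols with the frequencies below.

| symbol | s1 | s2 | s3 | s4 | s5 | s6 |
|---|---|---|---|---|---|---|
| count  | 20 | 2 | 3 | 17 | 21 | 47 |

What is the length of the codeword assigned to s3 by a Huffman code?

4

Huffman merges, smallest pair first:
merge s2(2) and s3(3): 5
merge 5 and s4(17): 22
merge s1(20) and s5(21): 41
merge 22 and 41: 63
merge s6(47) and 63: 110
s3's leaf is at depth 4, giving a 4-bit codeword.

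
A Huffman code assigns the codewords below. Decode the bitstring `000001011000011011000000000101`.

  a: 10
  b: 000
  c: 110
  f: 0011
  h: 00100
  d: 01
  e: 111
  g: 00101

Read left to right; each codeword is recognised as soon as it completes (prefix code):
  000→b | 00101→g | 10→a | 000→b | 110→c | 110→c | 000→b | 000→b | 00101→g
Decoded message: bgabccbbg

bgabccbbg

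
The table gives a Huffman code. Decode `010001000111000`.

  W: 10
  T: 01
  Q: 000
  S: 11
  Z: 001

TQWZSQ

Read left to right; each codeword is recognised as soon as it completes (prefix code):
  01→T | 000→Q | 10→W | 001→Z | 11→S | 000→Q
Decoded message: TQWZSQ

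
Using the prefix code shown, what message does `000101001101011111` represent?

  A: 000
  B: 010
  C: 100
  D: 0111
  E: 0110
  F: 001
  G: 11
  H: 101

AHFHDG

Read left to right; each codeword is recognised as soon as it completes (prefix code):
  000→A | 101→H | 001→F | 101→H | 0111→D | 11→G
Decoded message: AHFHDG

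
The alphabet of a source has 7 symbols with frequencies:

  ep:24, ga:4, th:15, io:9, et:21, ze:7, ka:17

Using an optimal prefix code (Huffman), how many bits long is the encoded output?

Build the Huffman tree bottom-up:
merge ga(4) and ze(7): 11
merge io(9) and 11: 20
merge th(15) and ka(17): 32
merge 20 and et(21): 41
merge ep(24) and 32: 56
merge 41 and 56: 97
The encoded length is the sum of every internal node's weight: 11 + 20 + 32 + 41 + 56 + 97 = 257 bits.

257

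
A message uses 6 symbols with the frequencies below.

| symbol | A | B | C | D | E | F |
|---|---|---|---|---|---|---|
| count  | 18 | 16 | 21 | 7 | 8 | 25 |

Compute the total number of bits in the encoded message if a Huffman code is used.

236

Build the Huffman tree bottom-up:
combine D(7), E(8) → 15
combine 15, B(16) → 31
combine A(18), C(21) → 39
combine F(25), 31 → 56
combine 39, 56 → 95
Total encoded bits = sum of merged weights = 15 + 31 + 39 + 56 + 95 = 236.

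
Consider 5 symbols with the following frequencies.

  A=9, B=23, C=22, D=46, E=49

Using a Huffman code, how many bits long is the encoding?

Greedily combine the two least-frequent nodes:
combine A(9), C(22) → 31
combine B(23), 31 → 54
combine D(46), E(49) → 95
combine 54, 95 → 149
The encoded length is the sum of every internal node's weight: 31 + 54 + 95 + 149 = 329 bits.

329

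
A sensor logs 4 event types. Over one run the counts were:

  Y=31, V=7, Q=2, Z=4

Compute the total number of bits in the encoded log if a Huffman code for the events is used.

63

Greedily combine the two least-frequent nodes:
combine Q(2), Z(4) → 6
combine 6, V(7) → 13
combine 13, Y(31) → 44
Total encoded bits = sum of merged weights = 6 + 13 + 44 = 63.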